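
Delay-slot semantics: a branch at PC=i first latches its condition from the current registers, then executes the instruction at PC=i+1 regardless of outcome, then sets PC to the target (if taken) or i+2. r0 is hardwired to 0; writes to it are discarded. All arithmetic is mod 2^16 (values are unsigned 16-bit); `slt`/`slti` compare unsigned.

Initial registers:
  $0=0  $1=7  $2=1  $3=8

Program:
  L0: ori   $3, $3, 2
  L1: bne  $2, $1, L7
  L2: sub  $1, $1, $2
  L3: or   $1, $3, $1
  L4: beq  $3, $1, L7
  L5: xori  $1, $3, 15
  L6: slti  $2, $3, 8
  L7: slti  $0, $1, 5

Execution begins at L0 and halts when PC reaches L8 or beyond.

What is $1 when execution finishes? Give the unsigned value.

[0] ori   $3, $3, 2  →  {$0:0, $1:7, $2:1, $3:10}
[1] bne  $2, $1, L7  →  {$0:0, $1:7, $2:1, $3:10}  ⟨branch taken⟩
[2] sub  $1, $1, $2  →  {$0:0, $1:6, $2:1, $3:10}
[7] slti  $0, $1, 5  →  {$0:0, $1:6, $2:1, $3:10}

6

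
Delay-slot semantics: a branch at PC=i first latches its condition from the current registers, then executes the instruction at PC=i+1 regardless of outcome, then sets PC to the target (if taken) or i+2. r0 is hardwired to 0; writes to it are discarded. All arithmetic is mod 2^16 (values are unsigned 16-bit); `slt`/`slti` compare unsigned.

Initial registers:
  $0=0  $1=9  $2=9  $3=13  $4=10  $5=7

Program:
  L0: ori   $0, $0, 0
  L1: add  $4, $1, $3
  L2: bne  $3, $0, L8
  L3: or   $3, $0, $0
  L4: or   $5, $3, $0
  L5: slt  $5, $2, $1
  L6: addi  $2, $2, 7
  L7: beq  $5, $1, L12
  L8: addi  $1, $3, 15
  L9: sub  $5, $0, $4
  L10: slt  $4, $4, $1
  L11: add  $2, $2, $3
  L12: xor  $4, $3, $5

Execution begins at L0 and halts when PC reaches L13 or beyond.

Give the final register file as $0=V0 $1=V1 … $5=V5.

$0=0 $1=15 $2=9 $3=0 $4=65514 $5=65514

PC=0  ori   $0, $0, 0        | $0=0 $1=9 $2=9 $3=13 $4=10 $5=7
PC=1  add  $4, $1, $3        | $0=0 $1=9 $2=9 $3=13 $4=22 $5=7
PC=2  bne  $3, $0, L8        | $0=0 $1=9 $2=9 $3=13 $4=22 $5=7  [TAKEN]
PC=3  or   $3, $0, $0        | $0=0 $1=9 $2=9 $3=0 $4=22 $5=7
PC=8  addi  $1, $3, 15       | $0=0 $1=15 $2=9 $3=0 $4=22 $5=7
PC=9  sub  $5, $0, $4        | $0=0 $1=15 $2=9 $3=0 $4=22 $5=65514
PC=10 slt  $4, $4, $1        | $0=0 $1=15 $2=9 $3=0 $4=0 $5=65514
PC=11 add  $2, $2, $3        | $0=0 $1=15 $2=9 $3=0 $4=0 $5=65514
PC=12 xor  $4, $3, $5        | $0=0 $1=15 $2=9 $3=0 $4=65514 $5=65514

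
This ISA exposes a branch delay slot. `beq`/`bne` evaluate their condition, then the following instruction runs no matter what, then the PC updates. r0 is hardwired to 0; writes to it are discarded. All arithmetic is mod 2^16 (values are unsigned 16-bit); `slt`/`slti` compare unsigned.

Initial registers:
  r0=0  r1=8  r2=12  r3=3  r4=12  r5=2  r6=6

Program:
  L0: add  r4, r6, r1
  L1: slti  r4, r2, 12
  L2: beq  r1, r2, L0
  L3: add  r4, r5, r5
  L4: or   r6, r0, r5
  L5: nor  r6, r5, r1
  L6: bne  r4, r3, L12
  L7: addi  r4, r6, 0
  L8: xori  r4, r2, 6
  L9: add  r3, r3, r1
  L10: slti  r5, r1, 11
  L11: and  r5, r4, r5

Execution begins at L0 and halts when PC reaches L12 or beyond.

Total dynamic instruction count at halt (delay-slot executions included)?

8

[0] add  r4, r6, r1  →  {r0:0, r1:8, r2:12, r3:3, r4:14, r5:2, r6:6}
[1] slti  r4, r2, 12  →  {r0:0, r1:8, r2:12, r3:3, r4:0, r5:2, r6:6}
[2] beq  r1, r2, L0  →  {r0:0, r1:8, r2:12, r3:3, r4:0, r5:2, r6:6}  ⟨branch fallthrough⟩
[3] add  r4, r5, r5  →  {r0:0, r1:8, r2:12, r3:3, r4:4, r5:2, r6:6}
[4] or   r6, r0, r5  →  {r0:0, r1:8, r2:12, r3:3, r4:4, r5:2, r6:2}
[5] nor  r6, r5, r1  →  {r0:0, r1:8, r2:12, r3:3, r4:4, r5:2, r6:65525}
[6] bne  r4, r3, L12  →  {r0:0, r1:8, r2:12, r3:3, r4:4, r5:2, r6:65525}  ⟨branch taken⟩
[7] addi  r4, r6, 0  →  {r0:0, r1:8, r2:12, r3:3, r4:65525, r5:2, r6:65525}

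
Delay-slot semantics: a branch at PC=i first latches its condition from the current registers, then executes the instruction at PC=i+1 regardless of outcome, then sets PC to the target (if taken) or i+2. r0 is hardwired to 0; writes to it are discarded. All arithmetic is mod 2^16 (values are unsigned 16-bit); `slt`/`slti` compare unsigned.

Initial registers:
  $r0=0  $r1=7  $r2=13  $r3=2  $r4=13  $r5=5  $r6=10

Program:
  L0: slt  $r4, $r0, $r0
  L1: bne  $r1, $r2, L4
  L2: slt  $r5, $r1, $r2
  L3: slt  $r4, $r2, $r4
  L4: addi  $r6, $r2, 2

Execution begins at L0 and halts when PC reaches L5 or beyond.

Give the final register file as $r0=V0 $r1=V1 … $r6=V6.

PC=0  slt  $r4, $r0, $r0     | $r0=0 $r1=7 $r2=13 $r3=2 $r4=0 $r5=5 $r6=10
PC=1  bne  $r1, $r2, L4      | $r0=0 $r1=7 $r2=13 $r3=2 $r4=0 $r5=5 $r6=10  [TAKEN]
PC=2  slt  $r5, $r1, $r2     | $r0=0 $r1=7 $r2=13 $r3=2 $r4=0 $r5=1 $r6=10
PC=4  addi  $r6, $r2, 2      | $r0=0 $r1=7 $r2=13 $r3=2 $r4=0 $r5=1 $r6=15

$r0=0 $r1=7 $r2=13 $r3=2 $r4=0 $r5=1 $r6=15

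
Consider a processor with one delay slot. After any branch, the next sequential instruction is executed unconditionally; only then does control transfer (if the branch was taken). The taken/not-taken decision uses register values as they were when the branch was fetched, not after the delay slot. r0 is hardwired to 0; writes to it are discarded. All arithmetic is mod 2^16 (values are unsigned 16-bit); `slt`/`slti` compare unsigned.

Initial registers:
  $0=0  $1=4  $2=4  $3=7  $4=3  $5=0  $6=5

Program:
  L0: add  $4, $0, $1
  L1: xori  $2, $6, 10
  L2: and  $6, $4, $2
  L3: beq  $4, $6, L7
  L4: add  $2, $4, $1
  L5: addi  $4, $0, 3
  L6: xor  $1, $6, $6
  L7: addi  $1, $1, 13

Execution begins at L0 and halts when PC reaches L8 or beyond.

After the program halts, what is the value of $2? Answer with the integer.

#0 add  $4, $0, $1 ; 0/4/4/7/4/0/5
#1 xori  $2, $6, 10 ; 0/4/15/7/4/0/5
#2 and  $6, $4, $2 ; 0/4/15/7/4/0/4
#3 beq  $4, $6, L7 ; 0/4/15/7/4/0/4 ; →target
#4 add  $2, $4, $1 ; 0/4/8/7/4/0/4
#7 addi  $1, $1, 13 ; 0/17/8/7/4/0/4

8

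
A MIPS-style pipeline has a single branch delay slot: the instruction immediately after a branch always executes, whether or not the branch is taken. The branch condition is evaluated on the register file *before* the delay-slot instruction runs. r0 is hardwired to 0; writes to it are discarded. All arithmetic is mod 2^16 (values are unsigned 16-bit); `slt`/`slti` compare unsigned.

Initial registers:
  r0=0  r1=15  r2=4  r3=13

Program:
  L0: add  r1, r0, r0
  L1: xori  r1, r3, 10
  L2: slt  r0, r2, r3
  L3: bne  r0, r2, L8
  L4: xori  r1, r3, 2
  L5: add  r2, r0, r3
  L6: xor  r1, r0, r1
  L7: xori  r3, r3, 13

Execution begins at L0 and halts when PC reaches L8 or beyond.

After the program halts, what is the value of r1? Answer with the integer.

PC=0  add  r1, r0, r0        | r0=0 r1=0 r2=4 r3=13
PC=1  xori  r1, r3, 10       | r0=0 r1=7 r2=4 r3=13
PC=2  slt  r0, r2, r3        | r0=0 r1=7 r2=4 r3=13
PC=3  bne  r0, r2, L8        | r0=0 r1=7 r2=4 r3=13  [TAKEN]
PC=4  xori  r1, r3, 2        | r0=0 r1=15 r2=4 r3=13

15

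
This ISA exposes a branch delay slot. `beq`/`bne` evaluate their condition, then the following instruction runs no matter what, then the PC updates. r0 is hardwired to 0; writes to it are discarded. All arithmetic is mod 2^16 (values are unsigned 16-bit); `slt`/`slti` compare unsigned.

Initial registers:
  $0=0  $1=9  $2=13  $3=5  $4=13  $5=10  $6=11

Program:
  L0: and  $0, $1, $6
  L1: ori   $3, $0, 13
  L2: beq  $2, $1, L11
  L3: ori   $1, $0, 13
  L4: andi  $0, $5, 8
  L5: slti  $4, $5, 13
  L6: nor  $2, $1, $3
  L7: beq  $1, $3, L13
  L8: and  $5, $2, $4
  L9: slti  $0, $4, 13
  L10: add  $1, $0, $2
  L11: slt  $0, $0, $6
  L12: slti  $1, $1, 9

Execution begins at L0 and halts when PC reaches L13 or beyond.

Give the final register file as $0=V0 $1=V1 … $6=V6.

  step pc=0: and  $0, $1, $6  regs=(0,9,13,5,13,10,11)
  step pc=1: ori   $3, $0, 13  regs=(0,9,13,13,13,10,11)
  step pc=2: beq  $2, $1, L11  cond=F  regs=(0,9,13,13,13,10,11)
  step pc=3: ori   $1, $0, 13  regs=(0,13,13,13,13,10,11)
  step pc=4: andi  $0, $5, 8  regs=(0,13,13,13,13,10,11)
  step pc=5: slti  $4, $5, 13  regs=(0,13,13,13,1,10,11)
  step pc=6: nor  $2, $1, $3  regs=(0,13,65522,13,1,10,11)
  step pc=7: beq  $1, $3, L13  cond=T  regs=(0,13,65522,13,1,10,11)
  step pc=8: and  $5, $2, $4  regs=(0,13,65522,13,1,0,11)

$0=0 $1=13 $2=65522 $3=13 $4=1 $5=0 $6=11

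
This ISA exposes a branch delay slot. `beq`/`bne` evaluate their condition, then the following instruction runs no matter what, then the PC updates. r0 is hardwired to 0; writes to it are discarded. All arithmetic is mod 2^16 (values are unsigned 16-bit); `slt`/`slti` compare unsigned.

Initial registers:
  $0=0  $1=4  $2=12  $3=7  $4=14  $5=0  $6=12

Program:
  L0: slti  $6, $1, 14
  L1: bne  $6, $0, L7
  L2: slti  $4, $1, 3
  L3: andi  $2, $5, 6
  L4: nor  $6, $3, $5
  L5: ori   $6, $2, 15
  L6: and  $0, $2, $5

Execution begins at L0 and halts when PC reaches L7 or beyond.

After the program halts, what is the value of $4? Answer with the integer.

PC=0  slti  $6, $1, 14       | $0=0 $1=4 $2=12 $3=7 $4=14 $5=0 $6=1
PC=1  bne  $6, $0, L7        | $0=0 $1=4 $2=12 $3=7 $4=14 $5=0 $6=1  [TAKEN]
PC=2  slti  $4, $1, 3        | $0=0 $1=4 $2=12 $3=7 $4=0 $5=0 $6=1

0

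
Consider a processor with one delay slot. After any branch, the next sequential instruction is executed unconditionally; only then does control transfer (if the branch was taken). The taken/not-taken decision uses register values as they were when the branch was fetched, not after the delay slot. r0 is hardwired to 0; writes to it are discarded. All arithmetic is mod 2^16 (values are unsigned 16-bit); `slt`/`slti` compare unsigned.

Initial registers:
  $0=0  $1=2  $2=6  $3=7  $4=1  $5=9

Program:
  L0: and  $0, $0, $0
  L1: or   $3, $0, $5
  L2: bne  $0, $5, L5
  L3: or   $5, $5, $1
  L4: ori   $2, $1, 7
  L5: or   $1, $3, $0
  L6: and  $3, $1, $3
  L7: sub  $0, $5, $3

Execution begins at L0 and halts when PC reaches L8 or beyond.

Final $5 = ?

11

[0] and  $0, $0, $0  →  {$0:0, $1:2, $2:6, $3:7, $4:1, $5:9}
[1] or   $3, $0, $5  →  {$0:0, $1:2, $2:6, $3:9, $4:1, $5:9}
[2] bne  $0, $5, L5  →  {$0:0, $1:2, $2:6, $3:9, $4:1, $5:9}  ⟨branch taken⟩
[3] or   $5, $5, $1  →  {$0:0, $1:2, $2:6, $3:9, $4:1, $5:11}
[5] or   $1, $3, $0  →  {$0:0, $1:9, $2:6, $3:9, $4:1, $5:11}
[6] and  $3, $1, $3  →  {$0:0, $1:9, $2:6, $3:9, $4:1, $5:11}
[7] sub  $0, $5, $3  →  {$0:0, $1:9, $2:6, $3:9, $4:1, $5:11}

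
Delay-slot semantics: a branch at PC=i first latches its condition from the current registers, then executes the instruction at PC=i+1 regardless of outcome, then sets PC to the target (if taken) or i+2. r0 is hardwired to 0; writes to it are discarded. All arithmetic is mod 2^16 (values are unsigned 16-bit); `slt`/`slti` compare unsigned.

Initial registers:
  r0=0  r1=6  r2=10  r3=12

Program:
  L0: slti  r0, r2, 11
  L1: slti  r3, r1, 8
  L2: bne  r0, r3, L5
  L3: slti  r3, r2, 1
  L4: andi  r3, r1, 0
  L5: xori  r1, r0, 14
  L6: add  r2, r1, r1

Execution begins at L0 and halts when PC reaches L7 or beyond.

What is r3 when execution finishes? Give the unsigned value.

  step pc=0: slti  r0, r2, 11  regs=(0,6,10,12)
  step pc=1: slti  r3, r1, 8  regs=(0,6,10,1)
  step pc=2: bne  r0, r3, L5  cond=T  regs=(0,6,10,1)
  step pc=3: slti  r3, r2, 1  regs=(0,6,10,0)
  step pc=5: xori  r1, r0, 14  regs=(0,14,10,0)
  step pc=6: add  r2, r1, r1  regs=(0,14,28,0)

0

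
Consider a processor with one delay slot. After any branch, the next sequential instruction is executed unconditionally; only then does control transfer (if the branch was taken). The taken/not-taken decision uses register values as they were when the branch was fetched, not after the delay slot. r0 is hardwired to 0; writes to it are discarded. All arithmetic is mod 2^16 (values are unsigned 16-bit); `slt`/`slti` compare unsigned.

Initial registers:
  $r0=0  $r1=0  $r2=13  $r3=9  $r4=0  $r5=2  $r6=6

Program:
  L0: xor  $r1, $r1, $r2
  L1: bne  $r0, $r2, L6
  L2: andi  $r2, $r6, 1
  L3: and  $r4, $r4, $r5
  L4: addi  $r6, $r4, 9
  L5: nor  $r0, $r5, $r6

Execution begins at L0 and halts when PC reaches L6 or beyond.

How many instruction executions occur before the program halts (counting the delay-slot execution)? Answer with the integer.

  step pc=0: xor  $r1, $r1, $r2  regs=(0,13,13,9,0,2,6)
  step pc=1: bne  $r0, $r2, L6  cond=T  regs=(0,13,13,9,0,2,6)
  step pc=2: andi  $r2, $r6, 1  regs=(0,13,0,9,0,2,6)

3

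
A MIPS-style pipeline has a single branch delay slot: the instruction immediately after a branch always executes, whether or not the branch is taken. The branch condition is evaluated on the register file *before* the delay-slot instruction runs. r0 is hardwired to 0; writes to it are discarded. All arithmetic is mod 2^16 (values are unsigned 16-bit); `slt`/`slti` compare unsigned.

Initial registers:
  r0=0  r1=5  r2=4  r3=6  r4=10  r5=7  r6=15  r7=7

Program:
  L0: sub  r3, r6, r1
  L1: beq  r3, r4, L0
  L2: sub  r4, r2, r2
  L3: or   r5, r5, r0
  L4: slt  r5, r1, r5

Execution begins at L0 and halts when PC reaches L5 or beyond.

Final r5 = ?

PC=0  sub  r3, r6, r1        | r0=0 r1=5 r2=4 r3=10 r4=10 r5=7 r6=15 r7=7
PC=1  beq  r3, r4, L0        | r0=0 r1=5 r2=4 r3=10 r4=10 r5=7 r6=15 r7=7  [TAKEN]
PC=2  sub  r4, r2, r2        | r0=0 r1=5 r2=4 r3=10 r4=0 r5=7 r6=15 r7=7
PC=0  sub  r3, r6, r1        | r0=0 r1=5 r2=4 r3=10 r4=0 r5=7 r6=15 r7=7
PC=1  beq  r3, r4, L0        | r0=0 r1=5 r2=4 r3=10 r4=0 r5=7 r6=15 r7=7  [not taken]
PC=2  sub  r4, r2, r2        | r0=0 r1=5 r2=4 r3=10 r4=0 r5=7 r6=15 r7=7
PC=3  or   r5, r5, r0        | r0=0 r1=5 r2=4 r3=10 r4=0 r5=7 r6=15 r7=7
PC=4  slt  r5, r1, r5        | r0=0 r1=5 r2=4 r3=10 r4=0 r5=1 r6=15 r7=7

1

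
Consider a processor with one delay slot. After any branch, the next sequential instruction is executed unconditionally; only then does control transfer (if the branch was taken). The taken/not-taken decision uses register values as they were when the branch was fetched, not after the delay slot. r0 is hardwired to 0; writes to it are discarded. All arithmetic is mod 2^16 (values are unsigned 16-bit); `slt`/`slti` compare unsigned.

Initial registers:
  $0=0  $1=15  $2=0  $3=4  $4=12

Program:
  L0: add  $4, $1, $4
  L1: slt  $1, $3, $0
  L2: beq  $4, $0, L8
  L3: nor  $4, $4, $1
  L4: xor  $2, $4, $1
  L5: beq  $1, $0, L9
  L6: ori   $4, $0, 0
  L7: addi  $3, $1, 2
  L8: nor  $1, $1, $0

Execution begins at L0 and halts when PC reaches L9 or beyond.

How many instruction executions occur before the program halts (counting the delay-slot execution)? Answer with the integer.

#0 add  $4, $1, $4 ; 0/15/0/4/27
#1 slt  $1, $3, $0 ; 0/0/0/4/27
#2 beq  $4, $0, L8 ; 0/0/0/4/27 ; →fallthru
#3 nor  $4, $4, $1 ; 0/0/0/4/65508
#4 xor  $2, $4, $1 ; 0/0/65508/4/65508
#5 beq  $1, $0, L9 ; 0/0/65508/4/65508 ; →target
#6 ori   $4, $0, 0 ; 0/0/65508/4/0

7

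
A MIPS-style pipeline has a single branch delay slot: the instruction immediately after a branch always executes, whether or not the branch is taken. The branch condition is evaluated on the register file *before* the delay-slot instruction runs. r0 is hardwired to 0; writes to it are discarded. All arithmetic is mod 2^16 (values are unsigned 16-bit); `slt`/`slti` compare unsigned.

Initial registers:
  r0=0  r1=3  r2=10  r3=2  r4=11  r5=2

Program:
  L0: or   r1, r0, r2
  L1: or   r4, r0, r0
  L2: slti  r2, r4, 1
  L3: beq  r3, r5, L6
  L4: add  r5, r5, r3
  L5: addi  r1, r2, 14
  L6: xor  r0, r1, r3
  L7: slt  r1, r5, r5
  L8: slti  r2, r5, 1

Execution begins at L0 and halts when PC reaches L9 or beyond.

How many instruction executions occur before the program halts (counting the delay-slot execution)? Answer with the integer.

#0 or   r1, r0, r2 ; 0/10/10/2/11/2
#1 or   r4, r0, r0 ; 0/10/10/2/0/2
#2 slti  r2, r4, 1 ; 0/10/1/2/0/2
#3 beq  r3, r5, L6 ; 0/10/1/2/0/2 ; →target
#4 add  r5, r5, r3 ; 0/10/1/2/0/4
#6 xor  r0, r1, r3 ; 0/10/1/2/0/4
#7 slt  r1, r5, r5 ; 0/0/1/2/0/4
#8 slti  r2, r5, 1 ; 0/0/0/2/0/4

8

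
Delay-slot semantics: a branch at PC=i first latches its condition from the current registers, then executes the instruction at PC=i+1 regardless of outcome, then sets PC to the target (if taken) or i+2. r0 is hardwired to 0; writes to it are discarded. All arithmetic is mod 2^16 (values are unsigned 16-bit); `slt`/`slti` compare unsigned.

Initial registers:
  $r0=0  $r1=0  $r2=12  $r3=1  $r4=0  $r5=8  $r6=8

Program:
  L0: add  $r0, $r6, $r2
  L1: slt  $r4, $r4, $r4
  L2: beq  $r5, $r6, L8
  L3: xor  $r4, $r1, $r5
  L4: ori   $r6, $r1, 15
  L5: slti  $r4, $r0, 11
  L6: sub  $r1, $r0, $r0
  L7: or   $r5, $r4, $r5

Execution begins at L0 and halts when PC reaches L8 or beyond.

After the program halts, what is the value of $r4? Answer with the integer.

8

PC=0  add  $r0, $r6, $r2     | $r0=0 $r1=0 $r2=12 $r3=1 $r4=0 $r5=8 $r6=8
PC=1  slt  $r4, $r4, $r4     | $r0=0 $r1=0 $r2=12 $r3=1 $r4=0 $r5=8 $r6=8
PC=2  beq  $r5, $r6, L8      | $r0=0 $r1=0 $r2=12 $r3=1 $r4=0 $r5=8 $r6=8  [TAKEN]
PC=3  xor  $r4, $r1, $r5     | $r0=0 $r1=0 $r2=12 $r3=1 $r4=8 $r5=8 $r6=8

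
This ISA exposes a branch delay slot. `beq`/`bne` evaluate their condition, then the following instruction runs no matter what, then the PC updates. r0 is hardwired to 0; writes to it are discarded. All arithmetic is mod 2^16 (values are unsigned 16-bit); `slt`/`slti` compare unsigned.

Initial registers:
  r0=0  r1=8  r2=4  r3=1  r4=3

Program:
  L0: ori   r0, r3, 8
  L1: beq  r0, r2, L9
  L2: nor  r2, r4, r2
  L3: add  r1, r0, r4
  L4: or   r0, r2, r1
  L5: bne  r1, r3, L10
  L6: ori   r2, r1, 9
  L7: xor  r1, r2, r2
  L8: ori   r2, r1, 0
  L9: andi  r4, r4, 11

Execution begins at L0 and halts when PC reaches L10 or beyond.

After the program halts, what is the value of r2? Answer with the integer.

[0] ori   r0, r3, 8  →  {r0:0, r1:8, r2:4, r3:1, r4:3}
[1] beq  r0, r2, L9  →  {r0:0, r1:8, r2:4, r3:1, r4:3}  ⟨branch fallthrough⟩
[2] nor  r2, r4, r2  →  {r0:0, r1:8, r2:65528, r3:1, r4:3}
[3] add  r1, r0, r4  →  {r0:0, r1:3, r2:65528, r3:1, r4:3}
[4] or   r0, r2, r1  →  {r0:0, r1:3, r2:65528, r3:1, r4:3}
[5] bne  r1, r3, L10  →  {r0:0, r1:3, r2:65528, r3:1, r4:3}  ⟨branch taken⟩
[6] ori   r2, r1, 9  →  {r0:0, r1:3, r2:11, r3:1, r4:3}

11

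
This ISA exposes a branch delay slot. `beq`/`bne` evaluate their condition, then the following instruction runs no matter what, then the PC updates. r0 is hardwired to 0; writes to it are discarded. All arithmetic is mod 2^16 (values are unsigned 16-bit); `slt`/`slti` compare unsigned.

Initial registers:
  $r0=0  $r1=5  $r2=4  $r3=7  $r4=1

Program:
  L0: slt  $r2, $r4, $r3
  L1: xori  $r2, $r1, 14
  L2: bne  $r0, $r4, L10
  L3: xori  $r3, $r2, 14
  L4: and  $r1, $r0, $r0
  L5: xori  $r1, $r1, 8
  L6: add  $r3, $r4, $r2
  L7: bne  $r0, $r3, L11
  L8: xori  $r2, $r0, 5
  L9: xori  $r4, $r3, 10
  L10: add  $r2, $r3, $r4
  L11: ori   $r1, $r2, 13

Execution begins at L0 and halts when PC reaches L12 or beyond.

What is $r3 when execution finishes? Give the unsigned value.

[0] slt  $r2, $r4, $r3  →  {$r0:0, $r1:5, $r2:1, $r3:7, $r4:1}
[1] xori  $r2, $r1, 14  →  {$r0:0, $r1:5, $r2:11, $r3:7, $r4:1}
[2] bne  $r0, $r4, L10  →  {$r0:0, $r1:5, $r2:11, $r3:7, $r4:1}  ⟨branch taken⟩
[3] xori  $r3, $r2, 14  →  {$r0:0, $r1:5, $r2:11, $r3:5, $r4:1}
[10] add  $r2, $r3, $r4  →  {$r0:0, $r1:5, $r2:6, $r3:5, $r4:1}
[11] ori   $r1, $r2, 13  →  {$r0:0, $r1:15, $r2:6, $r3:5, $r4:1}

5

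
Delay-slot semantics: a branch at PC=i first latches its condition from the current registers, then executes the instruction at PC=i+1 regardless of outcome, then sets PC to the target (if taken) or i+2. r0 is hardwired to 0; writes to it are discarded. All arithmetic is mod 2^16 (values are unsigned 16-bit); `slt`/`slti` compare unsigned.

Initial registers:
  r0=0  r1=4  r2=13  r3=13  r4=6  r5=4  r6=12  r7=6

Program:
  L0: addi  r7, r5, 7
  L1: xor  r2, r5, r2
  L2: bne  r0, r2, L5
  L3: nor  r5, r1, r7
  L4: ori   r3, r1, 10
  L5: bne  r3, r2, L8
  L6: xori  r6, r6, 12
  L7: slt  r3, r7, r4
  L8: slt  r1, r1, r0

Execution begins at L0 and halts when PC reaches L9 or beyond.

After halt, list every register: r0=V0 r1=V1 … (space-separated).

r0=0 r1=0 r2=9 r3=13 r4=6 r5=65520 r6=0 r7=11

[0] addi  r7, r5, 7  →  {r0:0, r1:4, r2:13, r3:13, r4:6, r5:4, r6:12, r7:11}
[1] xor  r2, r5, r2  →  {r0:0, r1:4, r2:9, r3:13, r4:6, r5:4, r6:12, r7:11}
[2] bne  r0, r2, L5  →  {r0:0, r1:4, r2:9, r3:13, r4:6, r5:4, r6:12, r7:11}  ⟨branch taken⟩
[3] nor  r5, r1, r7  →  {r0:0, r1:4, r2:9, r3:13, r4:6, r5:65520, r6:12, r7:11}
[5] bne  r3, r2, L8  →  {r0:0, r1:4, r2:9, r3:13, r4:6, r5:65520, r6:12, r7:11}  ⟨branch taken⟩
[6] xori  r6, r6, 12  →  {r0:0, r1:4, r2:9, r3:13, r4:6, r5:65520, r6:0, r7:11}
[8] slt  r1, r1, r0  →  {r0:0, r1:0, r2:9, r3:13, r4:6, r5:65520, r6:0, r7:11}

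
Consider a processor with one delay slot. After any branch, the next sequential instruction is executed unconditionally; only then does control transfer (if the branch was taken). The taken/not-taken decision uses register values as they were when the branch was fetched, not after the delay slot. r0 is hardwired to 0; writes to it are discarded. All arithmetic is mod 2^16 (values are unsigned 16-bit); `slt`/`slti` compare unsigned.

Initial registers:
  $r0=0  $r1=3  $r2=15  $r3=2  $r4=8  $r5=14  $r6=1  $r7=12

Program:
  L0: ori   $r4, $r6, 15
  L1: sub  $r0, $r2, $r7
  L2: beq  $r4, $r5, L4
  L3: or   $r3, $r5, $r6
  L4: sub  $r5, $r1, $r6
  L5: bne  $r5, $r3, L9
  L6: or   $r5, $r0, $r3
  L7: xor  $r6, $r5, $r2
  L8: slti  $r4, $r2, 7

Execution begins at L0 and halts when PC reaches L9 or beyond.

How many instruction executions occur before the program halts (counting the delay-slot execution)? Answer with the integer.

7

[0] ori   $r4, $r6, 15  →  {$r0:0, $r1:3, $r2:15, $r3:2, $r4:15, $r5:14, $r6:1, $r7:12}
[1] sub  $r0, $r2, $r7  →  {$r0:0, $r1:3, $r2:15, $r3:2, $r4:15, $r5:14, $r6:1, $r7:12}
[2] beq  $r4, $r5, L4  →  {$r0:0, $r1:3, $r2:15, $r3:2, $r4:15, $r5:14, $r6:1, $r7:12}  ⟨branch fallthrough⟩
[3] or   $r3, $r5, $r6  →  {$r0:0, $r1:3, $r2:15, $r3:15, $r4:15, $r5:14, $r6:1, $r7:12}
[4] sub  $r5, $r1, $r6  →  {$r0:0, $r1:3, $r2:15, $r3:15, $r4:15, $r5:2, $r6:1, $r7:12}
[5] bne  $r5, $r3, L9  →  {$r0:0, $r1:3, $r2:15, $r3:15, $r4:15, $r5:2, $r6:1, $r7:12}  ⟨branch taken⟩
[6] or   $r5, $r0, $r3  →  {$r0:0, $r1:3, $r2:15, $r3:15, $r4:15, $r5:15, $r6:1, $r7:12}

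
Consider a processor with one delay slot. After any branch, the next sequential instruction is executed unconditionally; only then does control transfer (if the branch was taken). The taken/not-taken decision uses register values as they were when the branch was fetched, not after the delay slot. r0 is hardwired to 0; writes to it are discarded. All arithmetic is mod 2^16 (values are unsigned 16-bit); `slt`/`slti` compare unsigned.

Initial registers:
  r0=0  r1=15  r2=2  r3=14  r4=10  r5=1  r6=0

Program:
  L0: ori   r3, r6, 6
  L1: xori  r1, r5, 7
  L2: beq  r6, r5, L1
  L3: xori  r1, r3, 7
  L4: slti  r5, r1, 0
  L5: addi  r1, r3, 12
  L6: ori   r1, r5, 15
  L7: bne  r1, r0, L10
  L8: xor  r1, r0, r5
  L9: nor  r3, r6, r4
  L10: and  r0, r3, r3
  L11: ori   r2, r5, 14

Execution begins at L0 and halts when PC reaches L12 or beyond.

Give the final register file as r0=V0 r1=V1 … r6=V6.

  step pc=0: ori   r3, r6, 6  regs=(0,15,2,6,10,1,0)
  step pc=1: xori  r1, r5, 7  regs=(0,6,2,6,10,1,0)
  step pc=2: beq  r6, r5, L1  cond=F  regs=(0,6,2,6,10,1,0)
  step pc=3: xori  r1, r3, 7  regs=(0,1,2,6,10,1,0)
  step pc=4: slti  r5, r1, 0  regs=(0,1,2,6,10,0,0)
  step pc=5: addi  r1, r3, 12  regs=(0,18,2,6,10,0,0)
  step pc=6: ori   r1, r5, 15  regs=(0,15,2,6,10,0,0)
  step pc=7: bne  r1, r0, L10  cond=T  regs=(0,15,2,6,10,0,0)
  step pc=8: xor  r1, r0, r5  regs=(0,0,2,6,10,0,0)
  step pc=10: and  r0, r3, r3  regs=(0,0,2,6,10,0,0)
  step pc=11: ori   r2, r5, 14  regs=(0,0,14,6,10,0,0)

r0=0 r1=0 r2=14 r3=6 r4=10 r5=0 r6=0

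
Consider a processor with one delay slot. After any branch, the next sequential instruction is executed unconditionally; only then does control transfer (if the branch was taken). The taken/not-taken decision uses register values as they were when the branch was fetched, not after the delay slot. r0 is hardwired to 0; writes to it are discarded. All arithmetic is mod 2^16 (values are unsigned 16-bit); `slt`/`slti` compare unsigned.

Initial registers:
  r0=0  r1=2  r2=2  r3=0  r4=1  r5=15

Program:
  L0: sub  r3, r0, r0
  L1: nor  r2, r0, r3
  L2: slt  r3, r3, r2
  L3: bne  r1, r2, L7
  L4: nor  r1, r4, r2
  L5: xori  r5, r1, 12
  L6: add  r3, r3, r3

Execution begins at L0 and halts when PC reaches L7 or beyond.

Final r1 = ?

[0] sub  r3, r0, r0  →  {r0:0, r1:2, r2:2, r3:0, r4:1, r5:15}
[1] nor  r2, r0, r3  →  {r0:0, r1:2, r2:65535, r3:0, r4:1, r5:15}
[2] slt  r3, r3, r2  →  {r0:0, r1:2, r2:65535, r3:1, r4:1, r5:15}
[3] bne  r1, r2, L7  →  {r0:0, r1:2, r2:65535, r3:1, r4:1, r5:15}  ⟨branch taken⟩
[4] nor  r1, r4, r2  →  {r0:0, r1:0, r2:65535, r3:1, r4:1, r5:15}

0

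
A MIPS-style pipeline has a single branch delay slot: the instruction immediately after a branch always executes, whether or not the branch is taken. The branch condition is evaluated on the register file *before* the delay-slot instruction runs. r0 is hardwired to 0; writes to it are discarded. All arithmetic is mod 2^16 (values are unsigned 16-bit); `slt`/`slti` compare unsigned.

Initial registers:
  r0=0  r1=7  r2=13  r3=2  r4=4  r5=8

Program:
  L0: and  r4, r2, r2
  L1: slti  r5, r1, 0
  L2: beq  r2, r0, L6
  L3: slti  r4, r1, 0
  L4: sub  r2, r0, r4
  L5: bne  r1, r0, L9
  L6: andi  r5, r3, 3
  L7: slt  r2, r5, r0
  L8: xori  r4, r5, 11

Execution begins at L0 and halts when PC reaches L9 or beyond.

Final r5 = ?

2

  step pc=0: and  r4, r2, r2  regs=(0,7,13,2,13,8)
  step pc=1: slti  r5, r1, 0  regs=(0,7,13,2,13,0)
  step pc=2: beq  r2, r0, L6  cond=F  regs=(0,7,13,2,13,0)
  step pc=3: slti  r4, r1, 0  regs=(0,7,13,2,0,0)
  step pc=4: sub  r2, r0, r4  regs=(0,7,0,2,0,0)
  step pc=5: bne  r1, r0, L9  cond=T  regs=(0,7,0,2,0,0)
  step pc=6: andi  r5, r3, 3  regs=(0,7,0,2,0,2)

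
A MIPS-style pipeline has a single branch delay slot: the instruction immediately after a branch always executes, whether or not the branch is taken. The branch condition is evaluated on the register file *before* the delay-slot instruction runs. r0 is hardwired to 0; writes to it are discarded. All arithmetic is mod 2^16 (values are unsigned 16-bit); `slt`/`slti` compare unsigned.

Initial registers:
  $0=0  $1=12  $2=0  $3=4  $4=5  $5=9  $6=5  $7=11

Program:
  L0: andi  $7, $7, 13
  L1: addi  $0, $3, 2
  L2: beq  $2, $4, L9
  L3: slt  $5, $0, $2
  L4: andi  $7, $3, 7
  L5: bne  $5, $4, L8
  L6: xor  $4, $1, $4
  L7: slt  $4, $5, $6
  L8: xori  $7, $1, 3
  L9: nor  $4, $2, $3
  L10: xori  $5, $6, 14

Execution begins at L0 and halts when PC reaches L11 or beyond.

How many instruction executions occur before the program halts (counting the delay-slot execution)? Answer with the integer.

#0 andi  $7, $7, 13 ; 0/12/0/4/5/9/5/9
#1 addi  $0, $3, 2 ; 0/12/0/4/5/9/5/9
#2 beq  $2, $4, L9 ; 0/12/0/4/5/9/5/9 ; →fallthru
#3 slt  $5, $0, $2 ; 0/12/0/4/5/0/5/9
#4 andi  $7, $3, 7 ; 0/12/0/4/5/0/5/4
#5 bne  $5, $4, L8 ; 0/12/0/4/5/0/5/4 ; →target
#6 xor  $4, $1, $4 ; 0/12/0/4/9/0/5/4
#8 xori  $7, $1, 3 ; 0/12/0/4/9/0/5/15
#9 nor  $4, $2, $3 ; 0/12/0/4/65531/0/5/15
#10 xori  $5, $6, 14 ; 0/12/0/4/65531/11/5/15

10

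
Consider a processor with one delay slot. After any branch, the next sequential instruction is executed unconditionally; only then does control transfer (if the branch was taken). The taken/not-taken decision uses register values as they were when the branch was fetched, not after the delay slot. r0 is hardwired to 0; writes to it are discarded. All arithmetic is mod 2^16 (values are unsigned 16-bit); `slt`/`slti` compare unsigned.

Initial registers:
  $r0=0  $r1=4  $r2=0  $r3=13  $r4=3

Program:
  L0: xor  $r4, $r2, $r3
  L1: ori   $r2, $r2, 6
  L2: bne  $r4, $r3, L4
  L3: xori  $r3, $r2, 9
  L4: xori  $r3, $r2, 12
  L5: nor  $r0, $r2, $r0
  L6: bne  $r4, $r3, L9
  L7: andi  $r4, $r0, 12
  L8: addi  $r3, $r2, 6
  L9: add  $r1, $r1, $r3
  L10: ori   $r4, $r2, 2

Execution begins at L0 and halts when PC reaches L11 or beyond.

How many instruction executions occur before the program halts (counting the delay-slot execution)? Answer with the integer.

10

PC=0  xor  $r4, $r2, $r3     | $r0=0 $r1=4 $r2=0 $r3=13 $r4=13
PC=1  ori   $r2, $r2, 6      | $r0=0 $r1=4 $r2=6 $r3=13 $r4=13
PC=2  bne  $r4, $r3, L4      | $r0=0 $r1=4 $r2=6 $r3=13 $r4=13  [not taken]
PC=3  xori  $r3, $r2, 9      | $r0=0 $r1=4 $r2=6 $r3=15 $r4=13
PC=4  xori  $r3, $r2, 12     | $r0=0 $r1=4 $r2=6 $r3=10 $r4=13
PC=5  nor  $r0, $r2, $r0     | $r0=0 $r1=4 $r2=6 $r3=10 $r4=13
PC=6  bne  $r4, $r3, L9      | $r0=0 $r1=4 $r2=6 $r3=10 $r4=13  [TAKEN]
PC=7  andi  $r4, $r0, 12     | $r0=0 $r1=4 $r2=6 $r3=10 $r4=0
PC=9  add  $r1, $r1, $r3     | $r0=0 $r1=14 $r2=6 $r3=10 $r4=0
PC=10 ori   $r4, $r2, 2      | $r0=0 $r1=14 $r2=6 $r3=10 $r4=6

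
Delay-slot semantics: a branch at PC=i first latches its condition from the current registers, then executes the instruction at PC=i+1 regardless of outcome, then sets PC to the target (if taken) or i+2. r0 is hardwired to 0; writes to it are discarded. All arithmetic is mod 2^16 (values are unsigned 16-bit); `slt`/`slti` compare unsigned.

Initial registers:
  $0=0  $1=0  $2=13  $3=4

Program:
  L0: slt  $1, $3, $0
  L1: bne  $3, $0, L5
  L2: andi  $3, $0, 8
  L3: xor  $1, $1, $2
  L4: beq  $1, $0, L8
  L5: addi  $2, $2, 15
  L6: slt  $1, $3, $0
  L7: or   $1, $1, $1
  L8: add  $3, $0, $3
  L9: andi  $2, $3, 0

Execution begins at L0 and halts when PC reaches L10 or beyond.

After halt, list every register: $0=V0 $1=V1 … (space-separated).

$0=0 $1=0 $2=0 $3=0

[0] slt  $1, $3, $0  →  {$0:0, $1:0, $2:13, $3:4}
[1] bne  $3, $0, L5  →  {$0:0, $1:0, $2:13, $3:4}  ⟨branch taken⟩
[2] andi  $3, $0, 8  →  {$0:0, $1:0, $2:13, $3:0}
[5] addi  $2, $2, 15  →  {$0:0, $1:0, $2:28, $3:0}
[6] slt  $1, $3, $0  →  {$0:0, $1:0, $2:28, $3:0}
[7] or   $1, $1, $1  →  {$0:0, $1:0, $2:28, $3:0}
[8] add  $3, $0, $3  →  {$0:0, $1:0, $2:28, $3:0}
[9] andi  $2, $3, 0  →  {$0:0, $1:0, $2:0, $3:0}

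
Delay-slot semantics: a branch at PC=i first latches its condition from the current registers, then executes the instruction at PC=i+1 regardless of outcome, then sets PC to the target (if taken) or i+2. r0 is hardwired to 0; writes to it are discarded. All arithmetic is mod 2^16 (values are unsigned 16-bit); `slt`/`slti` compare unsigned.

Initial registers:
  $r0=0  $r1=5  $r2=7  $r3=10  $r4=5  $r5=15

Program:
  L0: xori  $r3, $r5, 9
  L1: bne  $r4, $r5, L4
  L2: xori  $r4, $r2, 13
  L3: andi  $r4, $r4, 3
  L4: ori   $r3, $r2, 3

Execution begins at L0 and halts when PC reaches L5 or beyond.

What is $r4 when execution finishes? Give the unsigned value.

#0 xori  $r3, $r5, 9 ; 0/5/7/6/5/15
#1 bne  $r4, $r5, L4 ; 0/5/7/6/5/15 ; →target
#2 xori  $r4, $r2, 13 ; 0/5/7/6/10/15
#4 ori   $r3, $r2, 3 ; 0/5/7/7/10/15

10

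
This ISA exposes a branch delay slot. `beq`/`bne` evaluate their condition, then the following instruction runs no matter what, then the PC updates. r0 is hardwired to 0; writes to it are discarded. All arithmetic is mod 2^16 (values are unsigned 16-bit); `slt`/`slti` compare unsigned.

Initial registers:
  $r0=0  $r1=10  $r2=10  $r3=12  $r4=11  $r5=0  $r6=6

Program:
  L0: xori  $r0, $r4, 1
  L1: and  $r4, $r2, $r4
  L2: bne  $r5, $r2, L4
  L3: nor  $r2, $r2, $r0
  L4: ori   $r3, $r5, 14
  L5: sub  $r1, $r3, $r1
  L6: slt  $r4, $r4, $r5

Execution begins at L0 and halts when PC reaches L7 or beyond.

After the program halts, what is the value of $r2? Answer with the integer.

65525

#0 xori  $r0, $r4, 1 ; 0/10/10/12/11/0/6
#1 and  $r4, $r2, $r4 ; 0/10/10/12/10/0/6
#2 bne  $r5, $r2, L4 ; 0/10/10/12/10/0/6 ; →target
#3 nor  $r2, $r2, $r0 ; 0/10/65525/12/10/0/6
#4 ori   $r3, $r5, 14 ; 0/10/65525/14/10/0/6
#5 sub  $r1, $r3, $r1 ; 0/4/65525/14/10/0/6
#6 slt  $r4, $r4, $r5 ; 0/4/65525/14/0/0/6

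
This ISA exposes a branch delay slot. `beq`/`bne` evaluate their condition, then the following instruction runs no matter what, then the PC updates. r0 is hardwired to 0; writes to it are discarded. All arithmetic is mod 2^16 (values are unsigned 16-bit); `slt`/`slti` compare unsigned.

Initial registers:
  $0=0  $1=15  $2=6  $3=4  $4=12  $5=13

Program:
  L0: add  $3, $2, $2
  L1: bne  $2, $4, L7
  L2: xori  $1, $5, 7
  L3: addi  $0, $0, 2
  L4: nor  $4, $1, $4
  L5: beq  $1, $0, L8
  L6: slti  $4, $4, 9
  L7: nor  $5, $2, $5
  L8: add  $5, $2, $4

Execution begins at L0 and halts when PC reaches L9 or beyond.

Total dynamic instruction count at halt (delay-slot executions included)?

#0 add  $3, $2, $2 ; 0/15/6/12/12/13
#1 bne  $2, $4, L7 ; 0/15/6/12/12/13 ; →target
#2 xori  $1, $5, 7 ; 0/10/6/12/12/13
#7 nor  $5, $2, $5 ; 0/10/6/12/12/65520
#8 add  $5, $2, $4 ; 0/10/6/12/12/18

5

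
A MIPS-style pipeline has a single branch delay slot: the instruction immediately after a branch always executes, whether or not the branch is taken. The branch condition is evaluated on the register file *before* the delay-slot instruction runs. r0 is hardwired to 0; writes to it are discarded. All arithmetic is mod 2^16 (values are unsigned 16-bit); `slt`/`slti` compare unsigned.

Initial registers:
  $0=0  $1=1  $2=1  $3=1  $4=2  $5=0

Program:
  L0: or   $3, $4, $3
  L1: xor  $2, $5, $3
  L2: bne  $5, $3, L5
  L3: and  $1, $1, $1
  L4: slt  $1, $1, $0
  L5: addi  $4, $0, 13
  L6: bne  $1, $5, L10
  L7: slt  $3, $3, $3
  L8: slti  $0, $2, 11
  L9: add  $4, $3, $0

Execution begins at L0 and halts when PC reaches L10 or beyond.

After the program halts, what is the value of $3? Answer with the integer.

0

#0 or   $3, $4, $3 ; 0/1/1/3/2/0
#1 xor  $2, $5, $3 ; 0/1/3/3/2/0
#2 bne  $5, $3, L5 ; 0/1/3/3/2/0 ; →target
#3 and  $1, $1, $1 ; 0/1/3/3/2/0
#5 addi  $4, $0, 13 ; 0/1/3/3/13/0
#6 bne  $1, $5, L10 ; 0/1/3/3/13/0 ; →target
#7 slt  $3, $3, $3 ; 0/1/3/0/13/0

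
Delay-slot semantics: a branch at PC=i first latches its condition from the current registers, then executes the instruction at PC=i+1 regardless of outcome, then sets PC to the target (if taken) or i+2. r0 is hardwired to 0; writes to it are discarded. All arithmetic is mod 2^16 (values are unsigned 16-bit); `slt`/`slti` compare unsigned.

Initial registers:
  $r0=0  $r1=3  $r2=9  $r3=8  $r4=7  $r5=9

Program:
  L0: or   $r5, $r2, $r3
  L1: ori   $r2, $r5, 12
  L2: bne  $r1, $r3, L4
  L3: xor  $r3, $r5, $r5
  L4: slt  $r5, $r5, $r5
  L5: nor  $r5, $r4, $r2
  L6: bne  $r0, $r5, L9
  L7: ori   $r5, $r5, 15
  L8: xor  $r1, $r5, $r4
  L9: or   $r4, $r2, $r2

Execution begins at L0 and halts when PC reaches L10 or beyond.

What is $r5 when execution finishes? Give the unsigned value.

  step pc=0: or   $r5, $r2, $r3  regs=(0,3,9,8,7,9)
  step pc=1: ori   $r2, $r5, 12  regs=(0,3,13,8,7,9)
  step pc=2: bne  $r1, $r3, L4  cond=T  regs=(0,3,13,8,7,9)
  step pc=3: xor  $r3, $r5, $r5  regs=(0,3,13,0,7,9)
  step pc=4: slt  $r5, $r5, $r5  regs=(0,3,13,0,7,0)
  step pc=5: nor  $r5, $r4, $r2  regs=(0,3,13,0,7,65520)
  step pc=6: bne  $r0, $r5, L9  cond=T  regs=(0,3,13,0,7,65520)
  step pc=7: ori   $r5, $r5, 15  regs=(0,3,13,0,7,65535)
  step pc=9: or   $r4, $r2, $r2  regs=(0,3,13,0,13,65535)

65535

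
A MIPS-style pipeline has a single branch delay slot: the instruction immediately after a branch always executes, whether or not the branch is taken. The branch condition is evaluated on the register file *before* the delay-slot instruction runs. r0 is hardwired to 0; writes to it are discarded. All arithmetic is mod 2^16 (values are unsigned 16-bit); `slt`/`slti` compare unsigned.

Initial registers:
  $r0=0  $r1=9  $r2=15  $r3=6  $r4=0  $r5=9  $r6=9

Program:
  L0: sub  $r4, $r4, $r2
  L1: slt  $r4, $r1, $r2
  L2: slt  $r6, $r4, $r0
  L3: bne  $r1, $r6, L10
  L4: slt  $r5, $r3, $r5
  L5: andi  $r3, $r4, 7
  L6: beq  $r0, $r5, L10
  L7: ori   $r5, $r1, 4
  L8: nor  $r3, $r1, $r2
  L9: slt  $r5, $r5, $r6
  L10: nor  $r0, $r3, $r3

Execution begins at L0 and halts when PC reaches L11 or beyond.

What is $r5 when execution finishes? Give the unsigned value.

  step pc=0: sub  $r4, $r4, $r2  regs=(0,9,15,6,65521,9,9)
  step pc=1: slt  $r4, $r1, $r2  regs=(0,9,15,6,1,9,9)
  step pc=2: slt  $r6, $r4, $r0  regs=(0,9,15,6,1,9,0)
  step pc=3: bne  $r1, $r6, L10  cond=T  regs=(0,9,15,6,1,9,0)
  step pc=4: slt  $r5, $r3, $r5  regs=(0,9,15,6,1,1,0)
  step pc=10: nor  $r0, $r3, $r3  regs=(0,9,15,6,1,1,0)

1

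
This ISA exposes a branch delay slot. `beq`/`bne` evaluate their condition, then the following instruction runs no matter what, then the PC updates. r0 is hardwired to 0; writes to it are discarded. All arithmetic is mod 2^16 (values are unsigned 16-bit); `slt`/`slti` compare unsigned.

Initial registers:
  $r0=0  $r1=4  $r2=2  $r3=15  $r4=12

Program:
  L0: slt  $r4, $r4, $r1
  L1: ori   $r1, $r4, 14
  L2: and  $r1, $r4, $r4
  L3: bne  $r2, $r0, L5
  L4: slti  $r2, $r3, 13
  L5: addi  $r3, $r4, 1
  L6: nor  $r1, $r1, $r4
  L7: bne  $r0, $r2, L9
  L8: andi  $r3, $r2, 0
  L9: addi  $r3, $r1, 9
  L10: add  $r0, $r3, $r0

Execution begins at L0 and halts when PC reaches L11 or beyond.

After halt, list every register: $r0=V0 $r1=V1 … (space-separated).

  step pc=0: slt  $r4, $r4, $r1  regs=(0,4,2,15,0)
  step pc=1: ori   $r1, $r4, 14  regs=(0,14,2,15,0)
  step pc=2: and  $r1, $r4, $r4  regs=(0,0,2,15,0)
  step pc=3: bne  $r2, $r0, L5  cond=T  regs=(0,0,2,15,0)
  step pc=4: slti  $r2, $r3, 13  regs=(0,0,0,15,0)
  step pc=5: addi  $r3, $r4, 1  regs=(0,0,0,1,0)
  step pc=6: nor  $r1, $r1, $r4  regs=(0,65535,0,1,0)
  step pc=7: bne  $r0, $r2, L9  cond=F  regs=(0,65535,0,1,0)
  step pc=8: andi  $r3, $r2, 0  regs=(0,65535,0,0,0)
  step pc=9: addi  $r3, $r1, 9  regs=(0,65535,0,8,0)
  step pc=10: add  $r0, $r3, $r0  regs=(0,65535,0,8,0)

$r0=0 $r1=65535 $r2=0 $r3=8 $r4=0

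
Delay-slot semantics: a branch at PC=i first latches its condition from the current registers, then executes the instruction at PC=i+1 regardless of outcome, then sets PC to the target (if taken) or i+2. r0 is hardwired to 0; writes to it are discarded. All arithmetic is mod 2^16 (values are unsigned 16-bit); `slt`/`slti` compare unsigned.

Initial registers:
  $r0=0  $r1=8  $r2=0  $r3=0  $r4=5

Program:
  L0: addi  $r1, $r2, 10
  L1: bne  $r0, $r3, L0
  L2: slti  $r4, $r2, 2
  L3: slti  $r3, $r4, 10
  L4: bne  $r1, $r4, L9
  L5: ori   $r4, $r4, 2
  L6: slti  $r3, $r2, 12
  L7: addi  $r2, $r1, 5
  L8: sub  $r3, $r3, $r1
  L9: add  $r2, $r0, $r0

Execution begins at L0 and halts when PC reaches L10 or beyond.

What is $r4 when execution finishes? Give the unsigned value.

PC=0  addi  $r1, $r2, 10     | $r0=0 $r1=10 $r2=0 $r3=0 $r4=5
PC=1  bne  $r0, $r3, L0      | $r0=0 $r1=10 $r2=0 $r3=0 $r4=5  [not taken]
PC=2  slti  $r4, $r2, 2      | $r0=0 $r1=10 $r2=0 $r3=0 $r4=1
PC=3  slti  $r3, $r4, 10     | $r0=0 $r1=10 $r2=0 $r3=1 $r4=1
PC=4  bne  $r1, $r4, L9      | $r0=0 $r1=10 $r2=0 $r3=1 $r4=1  [TAKEN]
PC=5  ori   $r4, $r4, 2      | $r0=0 $r1=10 $r2=0 $r3=1 $r4=3
PC=9  add  $r2, $r0, $r0     | $r0=0 $r1=10 $r2=0 $r3=1 $r4=3

3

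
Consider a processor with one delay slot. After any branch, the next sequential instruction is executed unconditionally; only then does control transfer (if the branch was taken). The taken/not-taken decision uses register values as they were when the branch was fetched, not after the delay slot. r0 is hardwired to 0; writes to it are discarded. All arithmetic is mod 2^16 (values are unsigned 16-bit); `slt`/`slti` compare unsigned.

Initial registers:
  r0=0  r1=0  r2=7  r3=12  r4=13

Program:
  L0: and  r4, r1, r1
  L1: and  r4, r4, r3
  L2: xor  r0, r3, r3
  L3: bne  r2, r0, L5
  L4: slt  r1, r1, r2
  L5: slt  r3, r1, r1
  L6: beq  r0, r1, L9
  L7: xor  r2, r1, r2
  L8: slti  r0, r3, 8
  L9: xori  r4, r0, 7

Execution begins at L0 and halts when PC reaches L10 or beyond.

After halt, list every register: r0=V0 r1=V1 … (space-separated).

r0=0 r1=1 r2=6 r3=0 r4=7

#0 and  r4, r1, r1 ; 0/0/7/12/0
#1 and  r4, r4, r3 ; 0/0/7/12/0
#2 xor  r0, r3, r3 ; 0/0/7/12/0
#3 bne  r2, r0, L5 ; 0/0/7/12/0 ; →target
#4 slt  r1, r1, r2 ; 0/1/7/12/0
#5 slt  r3, r1, r1 ; 0/1/7/0/0
#6 beq  r0, r1, L9 ; 0/1/7/0/0 ; →fallthru
#7 xor  r2, r1, r2 ; 0/1/6/0/0
#8 slti  r0, r3, 8 ; 0/1/6/0/0
#9 xori  r4, r0, 7 ; 0/1/6/0/7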